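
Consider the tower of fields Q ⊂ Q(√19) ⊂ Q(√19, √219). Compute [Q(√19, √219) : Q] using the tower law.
[Q(√19, √219) : Q] = 4

[Q(√19):Q] = 2 (min poly x^2 - 19, irreducible since 19 is squarefree > 1). For the top step, suppose √219 ∈ Q(√19), say √219 = c + d√19 with c, d ∈ Q. Squaring: 219 = c^2 + 19d^2 + 2cd√19. Since √19 ∉ Q this forces 2cd = 0. If d = 0 then √219 = c ∈ Q, contradicting 219 squarefree > 1. If c = 0 then 219 = 19d^2, so 19·219 = (19d)^2 is a perfect square in Q — but 19·219 = 4161 is not a perfect square (since 19 and 219 are distinct squarefree integers). Contradiction. Hence √219 ∉ Q(√19), so x^2 - 219 stays irreducible over Q(√19) and [Q(√19, √219) : Q(√19)] = 2. By the tower law, [Q(√19, √219) : Q] = 2 · 2 = 4.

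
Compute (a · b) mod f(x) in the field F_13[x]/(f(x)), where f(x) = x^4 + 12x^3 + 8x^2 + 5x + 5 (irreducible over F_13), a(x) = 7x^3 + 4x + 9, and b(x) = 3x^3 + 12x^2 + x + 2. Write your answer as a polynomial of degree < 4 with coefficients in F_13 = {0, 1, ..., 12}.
a · b ≡ 10x^3 + 3x^2 + 11x + 4 (mod f(x))

Multiply in F_13[x]: a(x)·b(x) = (7x^3 + 4x + 9)·(3x^3 + 12x^2 + x + 2) = 8x^6 + 6x^5 + 6x^4 + 11x^3 + 8x^2 + 4x + 5. This has degree ≥ 4, so divide by f(x) over F_13: 8x^6 + 6x^5 + 6x^4 + 11x^3 + 8x^2 + 4x + 5 = (8x^2 + x + 8)·(x^4 + 12x^3 + 8x^2 + 5x + 5) + (10x^3 + 3x^2 + 11x + 4). Hence a·b ≡ 10x^3 + 3x^2 + 11x + 4 (mod f). (F_13[x]/(f) is a field with 13^4 = 28561 elements since f is irreducible of degree 4.)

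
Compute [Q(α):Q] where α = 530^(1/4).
[Q(α):Q] = 4

α is a root of x^4 - 530. By Eisenstein's criterion at the prime p = 2 (which divides the constant term 530 but p^2 = 4 does not, since 530 is squarefree), x^4 - 530 is irreducible over Q. Hence [Q(α):Q] = 4.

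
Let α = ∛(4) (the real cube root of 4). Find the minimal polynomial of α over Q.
m_α(x) = x^3 - 4

α satisfies α^3 = 4, so x^3 - 4 annihilates α. By the rational root test, a rational root p/q (in lowest terms) of x^3 - 4 would satisfy p^3 = 4 q^3, forcing q = 1 and p^3 = 4; but 4 is not a perfect cube, contradiction. A monic cubic over Q with no rational root is irreducible (any nontrivial factorization would include a linear factor). Hence x^3 - 4 is the minimal polynomial of α, and in particular [Q(α):Q] = 3.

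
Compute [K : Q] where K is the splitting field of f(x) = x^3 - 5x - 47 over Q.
[K : Q] = 6

By the rational root test, any rational root of the monic integer polynomial f(x) = x^3 - 5x - 47 must be an integer dividing the constant term -47, i.e. one of ±{1, 47}. Evaluating: f(1) = -51, f(-1) = -43, f(47) = 103541, f(-47) = -103635; none is 0, so f has no rational root and is therefore irreducible over Q (a cubic with no linear factor over a field is irreducible). For an irreducible cubic, the Galois group is A_3 or S_3 according as the discriminant disc(f) = -4a^3 - 27b^2 = -4·(-5)^3 - 27·(-47)^2 = -59143 is or is not a square in Q. Here disc(f) = -59143 is not a perfect square in Q, so the Galois group of f over Q is not contained in A_3 and must be all of S_3. The splitting field has degree |S_3| = 6 over Q, so [K : Q] = 6.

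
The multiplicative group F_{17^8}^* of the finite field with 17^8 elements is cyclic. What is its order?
|F_{17^8}^*| = 6975757440

F_{17^8} has 17^8 = 6975757441 elements; its multiplicative group consists of all nonzero elements, so |F_{17^8}^*| = 6975757441 - 1 = 6975757440. (It is cyclic since any finite subgroup of the multiplicative group of a field is cyclic.)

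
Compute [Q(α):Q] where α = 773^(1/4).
[Q(α):Q] = 4

α is a root of x^4 - 773. By Eisenstein's criterion at the prime p = 773 (which divides the constant term 773 but p^2 = 597529 does not, since 773 is squarefree), x^4 - 773 is irreducible over Q. Hence [Q(α):Q] = 4.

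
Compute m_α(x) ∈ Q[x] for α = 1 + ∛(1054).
m_α(x) = x^3 - 3x^2 + 3x - 1055

Set β = α - 1 = ∛(1054), so β^3 = 1054. Then (α - 1)^3 - 1054 = 0, i.e. α is a root of g(x) = (x - 1)^3 - 1054 = x^3 - 3x^2 + 3x - 1055. Since g(x) = h(x - 1) where h(x) = x^3 - 1054, and h is irreducible over Q (because 1054 is not a perfect cube, so h has no rational root, and a monic cubic with no rational root is irreducible), g is also irreducible (irreducibility is preserved under the substitution x → x - 1). Hence m_α(x) = x^3 - 3x^2 + 3x - 1055.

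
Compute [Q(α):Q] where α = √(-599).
[Q(α):Q] = 2

[Q(α):Q] equals the degree of the minimal polynomial of α. Here α^2 = -599 and x^2 + 599 is irreducible (d = -599 is squarefree, ≠ 1, hence not a square), so deg(m_α) = 2. Thus [Q(α):Q] = 2.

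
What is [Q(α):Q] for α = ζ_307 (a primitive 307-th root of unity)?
[Q(α):Q] = 306

The minimal polynomial of ζ_307 over Q is the 307-th cyclotomic polynomial Φ_307(x), which is irreducible over Q and has degree φ(307) = 306. Hence [Q(α):Q] = φ(307) = 306.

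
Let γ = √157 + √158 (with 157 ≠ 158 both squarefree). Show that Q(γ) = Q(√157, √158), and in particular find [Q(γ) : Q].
[Q(γ) : Q] = 4 (equivalently, Q(γ) = Q(√157, √158))

Obviously Q(γ) ⊆ Q(√157, √158), and [Q(√157, √158):Q] = 4 (since 157, 158 are distinct squarefree integers > 1 with 24806 not a perfect square). To show equality we compute the minimal polynomial of γ. From γ = √157 + √158: γ^2 = 157 + 2√(24806) + 158 = 315 + 2√(24806), so γ^2 - 315 = 2√(24806); squaring, (γ^2 - 315)^2 = 4·24806, i.e. γ^4 - 630γ^2 + 99225 - 99224 = 0, i.e. γ^4 - 630γ^2 + 1 = 0. So γ is a root of x^4 - 630x^2 + 1. This polynomial is irreducible over Q: it has no rational root (each ±√157 ± √158 is irrational), and any factorization into two quadratics over Q would force √(24806) ∈ Q (pairing opposite roots) or √157, √158 ∈ Q (other pairings), all impossible. Hence [Q(γ):Q] = 4 = [Q(√157, √158):Q], so Q(γ) = Q(√157, √158).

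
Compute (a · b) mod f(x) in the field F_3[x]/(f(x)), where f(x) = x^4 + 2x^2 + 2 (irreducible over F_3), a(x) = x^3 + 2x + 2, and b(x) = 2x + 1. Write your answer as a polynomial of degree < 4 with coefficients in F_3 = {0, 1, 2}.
a · b ≡ x^3 + 1 (mod f(x))

Multiply in F_3[x]: a(x)·b(x) = (x^3 + 2x + 2)·(2x + 1) = 2x^4 + x^3 + x^2 + 2. This has degree ≥ 4, so divide by f(x) over F_3: 2x^4 + x^3 + x^2 + 2 = (2)·(x^4 + 2x^2 + 2) + (x^3 + 1). Hence a·b ≡ x^3 + 1 (mod f). (F_3[x]/(f) is a field with 3^4 = 81 elements since f is irreducible of degree 4.)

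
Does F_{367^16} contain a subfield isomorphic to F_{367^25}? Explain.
No: F_{367^25} is not a subfield of F_{367^16}

F_{p^m} embeds in F_{p^n} iff m | n. Here 25 ∤ 16 (since 16 = 0·25 + 16 with remainder 16 ≠ 0), so F_{367^25} is not a subfield of F_{367^16}. Equivalently: if it were, the tower law would give 25 = [F_{367^25}:F_367] dividing [F_{367^16}:F_367] = 16, contradiction.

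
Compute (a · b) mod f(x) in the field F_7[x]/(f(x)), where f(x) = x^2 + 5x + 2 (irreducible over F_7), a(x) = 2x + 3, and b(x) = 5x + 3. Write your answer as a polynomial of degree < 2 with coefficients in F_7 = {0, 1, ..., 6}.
a · b ≡ 6x + 3 (mod f(x))

Multiply in F_7[x]: a(x)·b(x) = (2x + 3)·(5x + 3) = 3x^2 + 2. This has degree ≥ 2, so divide by f(x) over F_7: 3x^2 + 2 = (3)·(x^2 + 5x + 2) + (6x + 3). Hence a·b ≡ 6x + 3 (mod f). (F_7[x]/(f) is a field with 7^2 = 49 elements since f is irreducible of degree 2.)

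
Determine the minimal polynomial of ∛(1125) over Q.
m_α(x) = x^3 - 1125

α satisfies α^3 = 1125, so x^3 - 1125 annihilates α. By the rational root test, a rational root p/q (in lowest terms) of x^3 - 1125 would satisfy p^3 = 1125 q^3, forcing q = 1 and p^3 = 1125; but 1125 is not a perfect cube, contradiction. A monic cubic over Q with no rational root is irreducible (any nontrivial factorization would include a linear factor). Hence x^3 - 1125 is the minimal polynomial of α, and in particular [Q(α):Q] = 3.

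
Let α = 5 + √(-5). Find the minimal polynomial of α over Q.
m_α(x) = x^2 - 10x + 30

From α - 5 = √(-5), squaring gives (α - 5)^2 = -5, i.e. α^2 - 10α + 25 = -5, so α^2 - 10α + 30 = 0. The discriminant of x^2 - 10x + 30 is (-10)^2 - 4·(30) = 100 - 120 = -20, and 4·(-5) is not a perfect square in Q since -5 is squarefree and ≠ 1. Hence x^2 - 10x + 30 is irreducible over Q and is the minimal polynomial of α.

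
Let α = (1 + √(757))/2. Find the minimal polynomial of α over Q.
m_α(x) = x^2 - x - 189

From 2α - 1 = √(757), squaring gives (2α - 1)^2 = 757, i.e. 4α^2 - 4α + 1 = 757, so α^2 - α + (1 - 757)/4 = 0. Since 757 ≡ 1 (mod 4), (1 - 757)/4 = -189 ∈ Z. The polynomial x^2 - x - 189 has discriminant 1 - 4·(-189) = 757, which is not a perfect square in Q (d = 757 is squarefree and ≠ 1), so x^2 - x - 189 is irreducible over Q. It is the minimal polynomial of α.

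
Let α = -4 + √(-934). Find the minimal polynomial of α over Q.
m_α(x) = x^2 + 8x + 950

From α + 4 = √(-934), squaring gives (α + 4)^2 = -934, i.e. α^2 + 8α + 16 = -934, so α^2 + 8α + 950 = 0. The discriminant of x^2 + 8x + 950 is (8)^2 - 4·(950) = 64 - 3800 = -3736, and 4·(-934) is not a perfect square in Q since -934 is squarefree and ≠ 1. Hence x^2 + 8x + 950 is irreducible over Q and is the minimal polynomial of α.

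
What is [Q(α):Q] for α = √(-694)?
[Q(α):Q] = 2

[Q(α):Q] equals the degree of the minimal polynomial of α. Here α^2 = -694 and x^2 + 694 is irreducible (d = -694 is squarefree, ≠ 1, hence not a square), so deg(m_α) = 2. Thus [Q(α):Q] = 2.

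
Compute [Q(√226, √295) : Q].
[Q(√226, √295) : Q] = 4

[Q(√226):Q] = 2 (min poly x^2 - 226, irreducible since 226 is squarefree > 1). For the top step, suppose √295 ∈ Q(√226), say √295 = c + d√226 with c, d ∈ Q. Squaring: 295 = c^2 + 226d^2 + 2cd√226. Since √226 ∉ Q this forces 2cd = 0. If d = 0 then √295 = c ∈ Q, contradicting 295 squarefree > 1. If c = 0 then 295 = 226d^2, so 226·295 = (226d)^2 is a perfect square in Q — but 226·295 = 66670 is not a perfect square (since 226 and 295 are distinct squarefree integers). Contradiction. Hence √295 ∉ Q(√226), so x^2 - 295 stays irreducible over Q(√226) and [Q(√226, √295) : Q(√226)] = 2. By the tower law, [Q(√226, √295) : Q] = 2 · 2 = 4.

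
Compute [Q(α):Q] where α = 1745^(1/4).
[Q(α):Q] = 4

α is a root of x^4 - 1745. By Eisenstein's criterion at the prime p = 5 (which divides the constant term 1745 but p^2 = 25 does not, since 1745 is squarefree), x^4 - 1745 is irreducible over Q. Hence [Q(α):Q] = 4.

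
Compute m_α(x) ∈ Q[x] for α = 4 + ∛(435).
m_α(x) = x^3 - 12x^2 + 48x - 499

Set β = α - 4 = ∛(435), so β^3 = 435. Then (α - 4)^3 - 435 = 0, i.e. α is a root of g(x) = (x - 4)^3 - 435 = x^3 - 12x^2 + 48x - 499. Since g(x) = h(x - 4) where h(x) = x^3 - 435, and h is irreducible over Q (because 435 is not a perfect cube, so h has no rational root, and a monic cubic with no rational root is irreducible), g is also irreducible (irreducibility is preserved under the substitution x → x - 4). Hence m_α(x) = x^3 - 12x^2 + 48x - 499.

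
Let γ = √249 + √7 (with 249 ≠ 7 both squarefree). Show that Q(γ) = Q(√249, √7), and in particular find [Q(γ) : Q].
[Q(γ) : Q] = 4 (equivalently, Q(γ) = Q(√249, √7))

Obviously Q(γ) ⊆ Q(√249, √7), and [Q(√249, √7):Q] = 4 (since 249, 7 are distinct squarefree integers > 1 with 1743 not a perfect square). To show equality we compute the minimal polynomial of γ. From γ = √249 + √7: γ^2 = 249 + 2√(1743) + 7 = 256 + 2√(1743), so γ^2 - 256 = 2√(1743); squaring, (γ^2 - 256)^2 = 4·1743, i.e. γ^4 - 512γ^2 + 65536 - 6972 = 0, i.e. γ^4 - 512γ^2 + 58564 = 0. So γ is a root of x^4 - 512x^2 + 58564. This polynomial is irreducible over Q: it has no rational root (each ±√249 ± √7 is irrational), and any factorization into two quadratics over Q would force √(1743) ∈ Q (pairing opposite roots) or √249, √7 ∈ Q (other pairings), all impossible. Hence [Q(γ):Q] = 4 = [Q(√249, √7):Q], so Q(γ) = Q(√249, √7).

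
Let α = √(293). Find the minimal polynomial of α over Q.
m_α(x) = x^2 - 293

α satisfies α^2 - 293 = 0, so x^2 - 293 annihilates α. Since d = 293 is squarefree and ≠ 1, it is not a perfect square in Q, so x^2 - 293 has no rational root and is therefore irreducible over Q (a degree-2 polynomial over a field is irreducible iff it has no root). Hence m_α(x) = x^2 - 293.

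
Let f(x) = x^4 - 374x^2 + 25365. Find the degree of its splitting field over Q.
[K : Q] = 4

Solving the quadratic in x^2: x^2 = (374 ± √(374^2 - 4·25365))/2 = (374 ± √38416)/2 = (374 ± 196)/2, giving x^2 = 285 or x^2 = 89. So f(x) = (x^2 - 285)(x^2 - 89) and the roots of f are ±√285, ±√89. Hence the splitting field is K = Q(√285, √89). Since 285 and 89 are distinct squarefree integers > 1, their product 25365 is not a perfect square, so √89 ∉ Q(√285). By the tower law [K:Q] = [Q(√285,√89):Q(√285)] · [Q(√285):Q] = 2 · 2 = 4.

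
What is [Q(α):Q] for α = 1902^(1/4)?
[Q(α):Q] = 4

α is a root of x^4 - 1902. By Eisenstein's criterion at the prime p = 2 (which divides the constant term 1902 but p^2 = 4 does not, since 1902 is squarefree), x^4 - 1902 is irreducible over Q. Hence [Q(α):Q] = 4.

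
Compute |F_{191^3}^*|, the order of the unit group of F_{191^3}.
|F_{191^3}^*| = 6967870

F_{191^3} has 191^3 = 6967871 elements; its multiplicative group consists of all nonzero elements, so |F_{191^3}^*| = 6967871 - 1 = 6967870. (It is cyclic since any finite subgroup of the multiplicative group of a field is cyclic.)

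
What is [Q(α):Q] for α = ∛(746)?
[Q(α):Q] = 3

The minimal polynomial of α is x^3 - 746, irreducible over Q since 746 is not a perfect cube (so x^3 - 746 has no rational root). Hence [Q(α):Q] = deg(m_α) = 3.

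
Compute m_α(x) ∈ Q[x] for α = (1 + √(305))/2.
m_α(x) = x^2 - x - 76

From 2α - 1 = √(305), squaring gives (2α - 1)^2 = 305, i.e. 4α^2 - 4α + 1 = 305, so α^2 - α + (1 - 305)/4 = 0. Since 305 ≡ 1 (mod 4), (1 - 305)/4 = -76 ∈ Z. The polynomial x^2 - x - 76 has discriminant 1 - 4·(-76) = 305, which is not a perfect square in Q (d = 305 is squarefree and ≠ 1), so x^2 - x - 76 is irreducible over Q. It is the minimal polynomial of α.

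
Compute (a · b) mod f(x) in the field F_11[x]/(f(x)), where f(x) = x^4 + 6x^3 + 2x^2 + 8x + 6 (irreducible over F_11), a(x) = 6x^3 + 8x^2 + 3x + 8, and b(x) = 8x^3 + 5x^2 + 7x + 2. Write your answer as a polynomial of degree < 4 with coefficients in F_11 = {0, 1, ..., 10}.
a · b ≡ 4x^3 + 5x^2 + 7x + 1 (mod f(x))

Multiply in F_11[x]: a(x)·b(x) = (6x^3 + 8x^2 + 3x + 8)·(8x^3 + 5x^2 + 7x + 2) = 4x^6 + 6x^5 + 7x^4 + 4x^3 + 7x + 5. This has degree ≥ 4, so divide by f(x) over F_11: 4x^6 + 6x^5 + 7x^4 + 4x^3 + 7x + 5 = (4x^2 + 4x + 8)·(x^4 + 6x^3 + 2x^2 + 8x + 6) + (4x^3 + 5x^2 + 7x + 1). Hence a·b ≡ 4x^3 + 5x^2 + 7x + 1 (mod f). (F_11[x]/(f) is a field with 11^4 = 14641 elements since f is irreducible of degree 4.)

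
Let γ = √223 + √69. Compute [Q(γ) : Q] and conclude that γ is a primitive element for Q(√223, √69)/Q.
[Q(γ) : Q] = 4 (equivalently, Q(γ) = Q(√223, √69))

Obviously Q(γ) ⊆ Q(√223, √69), and [Q(√223, √69):Q] = 4 (since 223, 69 are distinct squarefree integers > 1 with 15387 not a perfect square). To show equality we compute the minimal polynomial of γ. From γ = √223 + √69: γ^2 = 223 + 2√(15387) + 69 = 292 + 2√(15387), so γ^2 - 292 = 2√(15387); squaring, (γ^2 - 292)^2 = 4·15387, i.e. γ^4 - 584γ^2 + 85264 - 61548 = 0, i.e. γ^4 - 584γ^2 + 23716 = 0. So γ is a root of x^4 - 584x^2 + 23716. This polynomial is irreducible over Q: it has no rational root (each ±√223 ± √69 is irrational), and any factorization into two quadratics over Q would force √(15387) ∈ Q (pairing opposite roots) or √223, √69 ∈ Q (other pairings), all impossible. Hence [Q(γ):Q] = 4 = [Q(√223, √69):Q], so Q(γ) = Q(√223, √69).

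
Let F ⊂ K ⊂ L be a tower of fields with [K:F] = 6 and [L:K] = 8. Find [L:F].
[L:F] = 48

The tower law says that for any tower of field extensions F ⊂ K ⊂ L with finite degrees, [L:F] = [L:K] · [K:F]. Here this gives [L:F] = 8 · 6 = 48.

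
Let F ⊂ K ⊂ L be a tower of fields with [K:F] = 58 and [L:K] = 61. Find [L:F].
[L:F] = 3538

The tower law says that for any tower of field extensions F ⊂ K ⊂ L with finite degrees, [L:F] = [L:K] · [K:F]. Here this gives [L:F] = 61 · 58 = 3538.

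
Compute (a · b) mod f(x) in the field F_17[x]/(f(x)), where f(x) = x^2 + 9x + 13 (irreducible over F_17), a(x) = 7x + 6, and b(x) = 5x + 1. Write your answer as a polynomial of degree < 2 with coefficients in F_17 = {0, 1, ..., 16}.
a · b ≡ 11x + 10 (mod f(x))

Multiply in F_17[x]: a(x)·b(x) = (7x + 6)·(5x + 1) = x^2 + 3x + 6. This has degree ≥ 2, so divide by f(x) over F_17: x^2 + 3x + 6 = (1)·(x^2 + 9x + 13) + (11x + 10). Hence a·b ≡ 11x + 10 (mod f). (F_17[x]/(f) is a field with 17^2 = 289 elements since f is irreducible of degree 2.)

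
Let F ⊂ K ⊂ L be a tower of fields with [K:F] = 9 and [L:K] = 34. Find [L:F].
[L:F] = 306

The tower law says that for any tower of field extensions F ⊂ K ⊂ L with finite degrees, [L:F] = [L:K] · [K:F]. Here this gives [L:F] = 34 · 9 = 306.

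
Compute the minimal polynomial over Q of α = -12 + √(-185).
m_α(x) = x^2 + 24x + 329

From α + 12 = √(-185), squaring gives (α + 12)^2 = -185, i.e. α^2 + 24α + 144 = -185, so α^2 + 24α + 329 = 0. The discriminant of x^2 + 24x + 329 is (24)^2 - 4·(329) = 576 - 1316 = -740, and 4·(-185) is not a perfect square in Q since -185 is squarefree and ≠ 1. Hence x^2 + 24x + 329 is irreducible over Q and is the minimal polynomial of α.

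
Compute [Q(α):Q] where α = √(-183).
[Q(α):Q] = 2

[Q(α):Q] equals the degree of the minimal polynomial of α. Here α^2 = -183 and x^2 + 183 is irreducible (d = -183 is squarefree, ≠ 1, hence not a square), so deg(m_α) = 2. Thus [Q(α):Q] = 2.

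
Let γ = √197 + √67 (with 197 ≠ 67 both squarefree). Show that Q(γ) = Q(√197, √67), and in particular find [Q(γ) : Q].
[Q(γ) : Q] = 4 (equivalently, Q(γ) = Q(√197, √67))

Obviously Q(γ) ⊆ Q(√197, √67), and [Q(√197, √67):Q] = 4 (since 197, 67 are distinct squarefree integers > 1 with 13199 not a perfect square). To show equality we compute the minimal polynomial of γ. From γ = √197 + √67: γ^2 = 197 + 2√(13199) + 67 = 264 + 2√(13199), so γ^2 - 264 = 2√(13199); squaring, (γ^2 - 264)^2 = 4·13199, i.e. γ^4 - 528γ^2 + 69696 - 52796 = 0, i.e. γ^4 - 528γ^2 + 16900 = 0. So γ is a root of x^4 - 528x^2 + 16900. This polynomial is irreducible over Q: it has no rational root (each ±√197 ± √67 is irrational), and any factorization into two quadratics over Q would force √(13199) ∈ Q (pairing opposite roots) or √197, √67 ∈ Q (other pairings), all impossible. Hence [Q(γ):Q] = 4 = [Q(√197, √67):Q], so Q(γ) = Q(√197, √67).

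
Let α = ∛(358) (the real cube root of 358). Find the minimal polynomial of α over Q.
m_α(x) = x^3 - 358

α satisfies α^3 = 358, so x^3 - 358 annihilates α. By the rational root test, a rational root p/q (in lowest terms) of x^3 - 358 would satisfy p^3 = 358 q^3, forcing q = 1 and p^3 = 358; but 358 is not a perfect cube, contradiction. A monic cubic over Q with no rational root is irreducible (any nontrivial factorization would include a linear factor). Hence x^3 - 358 is the minimal polynomial of α, and in particular [Q(α):Q] = 3.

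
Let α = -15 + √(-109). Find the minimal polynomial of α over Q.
m_α(x) = x^2 + 30x + 334

From α + 15 = √(-109), squaring gives (α + 15)^2 = -109, i.e. α^2 + 30α + 225 = -109, so α^2 + 30α + 334 = 0. The discriminant of x^2 + 30x + 334 is (30)^2 - 4·(334) = 900 - 1336 = -436, and 4·(-109) is not a perfect square in Q since -109 is squarefree and ≠ 1. Hence x^2 + 30x + 334 is irreducible over Q and is the minimal polynomial of α.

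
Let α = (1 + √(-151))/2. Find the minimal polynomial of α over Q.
m_α(x) = x^2 - x + 38

From 2α - 1 = √(-151), squaring gives (2α - 1)^2 = -151, i.e. 4α^2 - 4α + 1 = -151, so α^2 - α + (1 + 151)/4 = 0. Since -151 ≡ 1 (mod 4), (1 + 151)/4 = 38 ∈ Z. The polynomial x^2 - x + 38 has discriminant 1 - 4·(38) = -151, which is not a perfect square in Q (d = -151 is squarefree and ≠ 1), so x^2 - x + 38 is irreducible over Q. It is the minimal polynomial of α.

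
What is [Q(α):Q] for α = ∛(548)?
[Q(α):Q] = 3

The minimal polynomial of α is x^3 - 548, irreducible over Q since 548 is not a perfect cube (so x^3 - 548 has no rational root). Hence [Q(α):Q] = deg(m_α) = 3.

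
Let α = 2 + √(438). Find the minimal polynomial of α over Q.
m_α(x) = x^2 - 4x - 434

From α - 2 = √(438), squaring gives (α - 2)^2 = 438, i.e. α^2 - 4α + 4 = 438, so α^2 - 4α - 434 = 0. The discriminant of x^2 - 4x - 434 is (-4)^2 - 4·(-434) = 16 + 1736 = 1752, and 4·(438) is not a perfect square in Q since 438 is squarefree and ≠ 1. Hence x^2 - 4x - 434 is irreducible over Q and is the minimal polynomial of α.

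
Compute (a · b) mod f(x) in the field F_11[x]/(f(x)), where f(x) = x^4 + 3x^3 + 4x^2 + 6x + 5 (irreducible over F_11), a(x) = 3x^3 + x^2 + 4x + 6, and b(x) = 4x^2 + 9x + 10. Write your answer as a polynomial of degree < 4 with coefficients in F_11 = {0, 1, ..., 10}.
a · b ≡ 7x^2 + 9x + 8 (mod f(x))

Multiply in F_11[x]: a(x)·b(x) = (3x^3 + x^2 + 4x + 6)·(4x^2 + 9x + 10) = x^5 + 9x^4 + 4x^2 + 6x + 5. This has degree ≥ 4, so divide by f(x) over F_11: x^5 + 9x^4 + 4x^2 + 6x + 5 = (x + 6)·(x^4 + 3x^3 + 4x^2 + 6x + 5) + (7x^2 + 9x + 8). Hence a·b ≡ 7x^2 + 9x + 8 (mod f). (F_11[x]/(f) is a field with 11^4 = 14641 elements since f is irreducible of degree 4.)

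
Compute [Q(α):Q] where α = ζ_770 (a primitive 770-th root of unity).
[Q(α):Q] = 240

The minimal polynomial of ζ_770 over Q is the 770-th cyclotomic polynomial Φ_770(x), which is irreducible over Q and has degree φ(770) = 240. Hence [Q(α):Q] = φ(770) = 240.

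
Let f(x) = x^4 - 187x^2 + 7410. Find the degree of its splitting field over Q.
[K : Q] = 4

Solving the quadratic in x^2: x^2 = (187 ± √(187^2 - 4·7410))/2 = (187 ± √5329)/2 = (187 ± 73)/2, giving x^2 = 130 or x^2 = 57. So f(x) = (x^2 - 130)(x^2 - 57) and the roots of f are ±√130, ±√57. Hence the splitting field is K = Q(√130, √57). Since 130 and 57 are distinct squarefree integers > 1, their product 7410 is not a perfect square, so √57 ∉ Q(√130). By the tower law [K:Q] = [Q(√130,√57):Q(√130)] · [Q(√130):Q] = 2 · 2 = 4.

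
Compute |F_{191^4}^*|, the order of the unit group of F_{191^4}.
|F_{191^4}^*| = 1330863360

F_{191^4} has 191^4 = 1330863361 elements; its multiplicative group consists of all nonzero elements, so |F_{191^4}^*| = 1330863361 - 1 = 1330863360. (It is cyclic since any finite subgroup of the multiplicative group of a field is cyclic.)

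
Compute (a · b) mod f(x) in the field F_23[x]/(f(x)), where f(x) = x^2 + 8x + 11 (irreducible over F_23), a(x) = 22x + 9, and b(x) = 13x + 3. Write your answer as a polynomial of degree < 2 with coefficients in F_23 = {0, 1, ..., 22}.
a · b ≡ 11x + 9 (mod f(x))

Multiply in F_23[x]: a(x)·b(x) = (22x + 9)·(13x + 3) = 10x^2 + 22x + 4. This has degree ≥ 2, so divide by f(x) over F_23: 10x^2 + 22x + 4 = (10)·(x^2 + 8x + 11) + (11x + 9). Hence a·b ≡ 11x + 9 (mod f). (F_23[x]/(f) is a field with 23^2 = 529 elements since f is irreducible of degree 2.)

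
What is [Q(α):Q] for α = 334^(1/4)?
[Q(α):Q] = 4

α is a root of x^4 - 334. By Eisenstein's criterion at the prime p = 2 (which divides the constant term 334 but p^2 = 4 does not, since 334 is squarefree), x^4 - 334 is irreducible over Q. Hence [Q(α):Q] = 4.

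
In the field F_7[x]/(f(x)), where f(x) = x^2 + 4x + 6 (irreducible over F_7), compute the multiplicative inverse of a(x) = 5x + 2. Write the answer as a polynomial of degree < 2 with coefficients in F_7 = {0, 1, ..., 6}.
a(x)^(-1) ≡ x + 5 (mod f(x))

Since f is irreducible over F_7, F_7[x]/(f) is a field and a(x) ≠ 0 has an inverse. Apply the extended Euclidean algorithm to f(x) and a(x) in F_7[x]: f(x) = (3x + 1)·a(x) + (4). The last nonzero remainder is the constant 4 = gcd(f, a) in F_7. Back-substituting through the division chain expresses 4 = s(x)·a(x) + t(x)·f(x) with s(x) ≡ 4x + 6 (mod f), so (4x + 6)·a(x) ≡ 4 (mod f). Multiplying by 4^(-1) ≡ 2 in F_7 gives a(x)^(-1) ≡ 2·(4x + 6) ≡ x + 5 (mod f). Check: (5x + 2)·(x + 5) = 5x^2 + 6x + 3 ≡ 1 (mod x^2 + 4x + 6).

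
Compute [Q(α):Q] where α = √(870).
[Q(α):Q] = 2

[Q(α):Q] equals the degree of the minimal polynomial of α. Here α^2 = 870 and x^2 - 870 is irreducible (d = 870 is squarefree, ≠ 1, hence not a square), so deg(m_α) = 2. Thus [Q(α):Q] = 2.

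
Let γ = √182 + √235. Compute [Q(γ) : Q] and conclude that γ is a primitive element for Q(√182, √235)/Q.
[Q(γ) : Q] = 4 (equivalently, Q(γ) = Q(√182, √235))

Obviously Q(γ) ⊆ Q(√182, √235), and [Q(√182, √235):Q] = 4 (since 182, 235 are distinct squarefree integers > 1 with 42770 not a perfect square). To show equality we compute the minimal polynomial of γ. From γ = √182 + √235: γ^2 = 182 + 2√(42770) + 235 = 417 + 2√(42770), so γ^2 - 417 = 2√(42770); squaring, (γ^2 - 417)^2 = 4·42770, i.e. γ^4 - 834γ^2 + 173889 - 171080 = 0, i.e. γ^4 - 834γ^2 + 2809 = 0. So γ is a root of x^4 - 834x^2 + 2809. This polynomial is irreducible over Q: it has no rational root (each ±√182 ± √235 is irrational), and any factorization into two quadratics over Q would force √(42770) ∈ Q (pairing opposite roots) or √182, √235 ∈ Q (other pairings), all impossible. Hence [Q(γ):Q] = 4 = [Q(√182, √235):Q], so Q(γ) = Q(√182, √235).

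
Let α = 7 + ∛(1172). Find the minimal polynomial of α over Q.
m_α(x) = x^3 - 21x^2 + 147x - 1515

Set β = α - 7 = ∛(1172), so β^3 = 1172. Then (α - 7)^3 - 1172 = 0, i.e. α is a root of g(x) = (x - 7)^3 - 1172 = x^3 - 21x^2 + 147x - 1515. Since g(x) = h(x - 7) where h(x) = x^3 - 1172, and h is irreducible over Q (because 1172 is not a perfect cube, so h has no rational root, and a monic cubic with no rational root is irreducible), g is also irreducible (irreducibility is preserved under the substitution x → x - 7). Hence m_α(x) = x^3 - 21x^2 + 147x - 1515.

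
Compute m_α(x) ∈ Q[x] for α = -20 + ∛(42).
m_α(x) = x^3 + 60x^2 + 1200x + 7958

Set β = α + 20 = ∛(42), so β^3 = 42. Then (α + 20)^3 - 42 = 0, i.e. α is a root of g(x) = (x + 20)^3 - 42 = x^3 + 60x^2 + 1200x + 7958. Since g(x) = h(x + 20) where h(x) = x^3 - 42, and h is irreducible over Q (because 42 is not a perfect cube, so h has no rational root, and a monic cubic with no rational root is irreducible), g is also irreducible (irreducibility is preserved under the substitution x → x + 20). Hence m_α(x) = x^3 + 60x^2 + 1200x + 7958.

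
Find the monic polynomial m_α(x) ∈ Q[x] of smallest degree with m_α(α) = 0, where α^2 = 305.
m_α(x) = x^2 - 305

α satisfies α^2 - 305 = 0, so x^2 - 305 annihilates α. Since d = 305 is squarefree and ≠ 1, it is not a perfect square in Q, so x^2 - 305 has no rational root and is therefore irreducible over Q (a degree-2 polynomial over a field is irreducible iff it has no root). Hence m_α(x) = x^2 - 305.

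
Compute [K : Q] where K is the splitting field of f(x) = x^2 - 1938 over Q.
[K : Q] = 2

f(x) = x^2 - 1938 factors as (x - √1938)(x + √1938). The splitting field is K = Q(√1938). Since 1938 is squarefree and > 1, it is not a perfect square, so x^2 - 1938 is irreducible over Q and [Q(√1938) : Q] = 2. Hence [K : Q] = 2.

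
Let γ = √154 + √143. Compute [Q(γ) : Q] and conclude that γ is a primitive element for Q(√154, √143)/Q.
[Q(γ) : Q] = 4 (equivalently, Q(γ) = Q(√154, √143))

Obviously Q(γ) ⊆ Q(√154, √143), and [Q(√154, √143):Q] = 4 (since 154, 143 are distinct squarefree integers > 1 with 22022 not a perfect square). To show equality we compute the minimal polynomial of γ. From γ = √154 + √143: γ^2 = 154 + 2√(22022) + 143 = 297 + 2√(22022), so γ^2 - 297 = 2√(22022); squaring, (γ^2 - 297)^2 = 4·22022, i.e. γ^4 - 594γ^2 + 88209 - 88088 = 0, i.e. γ^4 - 594γ^2 + 121 = 0. So γ is a root of x^4 - 594x^2 + 121. This polynomial is irreducible over Q: it has no rational root (each ±√154 ± √143 is irrational), and any factorization into two quadratics over Q would force √(22022) ∈ Q (pairing opposite roots) or √154, √143 ∈ Q (other pairings), all impossible. Hence [Q(γ):Q] = 4 = [Q(√154, √143):Q], so Q(γ) = Q(√154, √143).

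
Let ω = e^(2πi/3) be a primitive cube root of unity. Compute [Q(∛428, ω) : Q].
[Q(∛428, ω) : Q] = 6

[Q(∛428):Q] = 3 (min poly x^3 - 428, irreducible since 428 is not a perfect cube). [Q(ω):Q] = 2 (min poly x^2 + x + 1). Since Q(∛428) ⊂ R and ω ∉ R, we have ω ∉ Q(∛428), so x^2 + x + 1 remains irreducible over Q(∛428) and [Q(∛428, ω) : Q(∛428)] = 2. By the tower law, [Q(∛428, ω) : Q] = 3 · 2 = 6. (In fact Q(∛428, ω) is the splitting field of x^3 - 428 over Q.)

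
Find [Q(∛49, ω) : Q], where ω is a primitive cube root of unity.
[Q(∛49, ω) : Q] = 6

[Q(∛49):Q] = 3 (min poly x^3 - 49, irreducible since 49 is not a perfect cube). [Q(ω):Q] = 2 (min poly x^2 + x + 1). Since Q(∛49) ⊂ R and ω ∉ R, we have ω ∉ Q(∛49), so x^2 + x + 1 remains irreducible over Q(∛49) and [Q(∛49, ω) : Q(∛49)] = 2. By the tower law, [Q(∛49, ω) : Q] = 3 · 2 = 6. (In fact Q(∛49, ω) is the splitting field of x^3 - 49 over Q.)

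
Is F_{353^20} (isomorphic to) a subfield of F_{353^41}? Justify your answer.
No: F_{353^20} is not a subfield of F_{353^41}

F_{p^m} embeds in F_{p^n} iff m | n. Here 20 ∤ 41 (since 41 = 2·20 + 1 with remainder 1 ≠ 0), so F_{353^20} is not a subfield of F_{353^41}. Equivalently: if it were, the tower law would give 20 = [F_{353^20}:F_353] dividing [F_{353^41}:F_353] = 41, contradiction.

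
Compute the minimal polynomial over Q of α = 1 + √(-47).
m_α(x) = x^2 - 2x + 48

From α - 1 = √(-47), squaring gives (α - 1)^2 = -47, i.e. α^2 - 2α + 1 = -47, so α^2 - 2α + 48 = 0. The discriminant of x^2 - 2x + 48 is (-2)^2 - 4·(48) = 4 - 192 = -188, and 4·(-47) is not a perfect square in Q since -47 is squarefree and ≠ 1. Hence x^2 - 2x + 48 is irreducible over Q and is the minimal polynomial of α.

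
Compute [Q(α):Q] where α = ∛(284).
[Q(α):Q] = 3

The minimal polynomial of α is x^3 - 284, irreducible over Q since 284 is not a perfect cube (so x^3 - 284 has no rational root). Hence [Q(α):Q] = deg(m_α) = 3.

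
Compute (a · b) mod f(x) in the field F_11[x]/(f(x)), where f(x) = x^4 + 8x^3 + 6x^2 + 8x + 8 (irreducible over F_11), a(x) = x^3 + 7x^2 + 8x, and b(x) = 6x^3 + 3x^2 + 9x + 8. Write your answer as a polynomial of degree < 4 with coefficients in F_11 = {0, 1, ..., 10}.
a · b ≡ 10x^3 + 5x^2 (mod f(x))

Multiply in F_11[x]: a(x)·b(x) = (x^3 + 7x^2 + 8x)·(6x^3 + 3x^2 + 9x + 8) = 6x^6 + x^5 + x^4 + 7x^3 + 7x^2 + 9x. This has degree ≥ 4, so divide by f(x) over F_11: 6x^6 + x^5 + x^4 + 7x^3 + 7x^2 + 9x = (6x^2 + 8x)·(x^4 + 8x^3 + 6x^2 + 8x + 8) + (10x^3 + 5x^2). Hence a·b ≡ 10x^3 + 5x^2 (mod f). (F_11[x]/(f) is a field with 11^4 = 14641 elements since f is irreducible of degree 4.)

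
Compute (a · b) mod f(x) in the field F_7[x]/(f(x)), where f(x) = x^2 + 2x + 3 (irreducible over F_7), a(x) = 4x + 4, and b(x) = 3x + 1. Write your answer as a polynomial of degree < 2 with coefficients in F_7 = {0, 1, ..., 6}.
a · b ≡ 6x + 3 (mod f(x))

Multiply in F_7[x]: a(x)·b(x) = (4x + 4)·(3x + 1) = 5x^2 + 2x + 4. This has degree ≥ 2, so divide by f(x) over F_7: 5x^2 + 2x + 4 = (5)·(x^2 + 2x + 3) + (6x + 3). Hence a·b ≡ 6x + 3 (mod f). (F_7[x]/(f) is a field with 7^2 = 49 elements since f is irreducible of degree 2.)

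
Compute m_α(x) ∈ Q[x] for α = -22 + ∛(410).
m_α(x) = x^3 + 66x^2 + 1452x + 10238

Set β = α + 22 = ∛(410), so β^3 = 410. Then (α + 22)^3 - 410 = 0, i.e. α is a root of g(x) = (x + 22)^3 - 410 = x^3 + 66x^2 + 1452x + 10238. Since g(x) = h(x + 22) where h(x) = x^3 - 410, and h is irreducible over Q (because 410 is not a perfect cube, so h has no rational root, and a monic cubic with no rational root is irreducible), g is also irreducible (irreducibility is preserved under the substitution x → x + 22). Hence m_α(x) = x^3 + 66x^2 + 1452x + 10238.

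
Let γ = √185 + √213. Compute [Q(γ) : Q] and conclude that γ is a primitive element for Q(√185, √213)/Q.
[Q(γ) : Q] = 4 (equivalently, Q(γ) = Q(√185, √213))

Obviously Q(γ) ⊆ Q(√185, √213), and [Q(√185, √213):Q] = 4 (since 185, 213 are distinct squarefree integers > 1 with 39405 not a perfect square). To show equality we compute the minimal polynomial of γ. From γ = √185 + √213: γ^2 = 185 + 2√(39405) + 213 = 398 + 2√(39405), so γ^2 - 398 = 2√(39405); squaring, (γ^2 - 398)^2 = 4·39405, i.e. γ^4 - 796γ^2 + 158404 - 157620 = 0, i.e. γ^4 - 796γ^2 + 784 = 0. So γ is a root of x^4 - 796x^2 + 784. This polynomial is irreducible over Q: it has no rational root (each ±√185 ± √213 is irrational), and any factorization into two quadratics over Q would force √(39405) ∈ Q (pairing opposite roots) or √185, √213 ∈ Q (other pairings), all impossible. Hence [Q(γ):Q] = 4 = [Q(√185, √213):Q], so Q(γ) = Q(√185, √213).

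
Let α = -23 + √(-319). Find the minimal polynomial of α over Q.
m_α(x) = x^2 + 46x + 848

From α + 23 = √(-319), squaring gives (α + 23)^2 = -319, i.e. α^2 + 46α + 529 = -319, so α^2 + 46α + 848 = 0. The discriminant of x^2 + 46x + 848 is (46)^2 - 4·(848) = 2116 - 3392 = -1276, and 4·(-319) is not a perfect square in Q since -319 is squarefree and ≠ 1. Hence x^2 + 46x + 848 is irreducible over Q and is the minimal polynomial of α.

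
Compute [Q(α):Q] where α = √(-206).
[Q(α):Q] = 2

[Q(α):Q] equals the degree of the minimal polynomial of α. Here α^2 = -206 and x^2 + 206 is irreducible (d = -206 is squarefree, ≠ 1, hence not a square), so deg(m_α) = 2. Thus [Q(α):Q] = 2.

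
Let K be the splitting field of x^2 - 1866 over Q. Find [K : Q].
[K : Q] = 2

f(x) = x^2 - 1866 factors as (x - √1866)(x + √1866). The splitting field is K = Q(√1866). Since 1866 is squarefree and > 1, it is not a perfect square, so x^2 - 1866 is irreducible over Q and [Q(√1866) : Q] = 2. Hence [K : Q] = 2.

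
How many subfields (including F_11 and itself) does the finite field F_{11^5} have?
F_{11^5} has 2 subfields

The subfields of F_{p^n} are exactly the fields F_{p^d} for d | n (each is the fixed field of the unique index-d subgroup of Gal(F_{p^n}/F_p) ≅ Z/nZ). The divisors of n = 5 are {1, 5}, giving 2 subfields: F_{11^1}, F_{11^5}.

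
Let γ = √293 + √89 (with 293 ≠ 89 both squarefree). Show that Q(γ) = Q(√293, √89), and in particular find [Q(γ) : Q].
[Q(γ) : Q] = 4 (equivalently, Q(γ) = Q(√293, √89))

Obviously Q(γ) ⊆ Q(√293, √89), and [Q(√293, √89):Q] = 4 (since 293, 89 are distinct squarefree integers > 1 with 26077 not a perfect square). To show equality we compute the minimal polynomial of γ. From γ = √293 + √89: γ^2 = 293 + 2√(26077) + 89 = 382 + 2√(26077), so γ^2 - 382 = 2√(26077); squaring, (γ^2 - 382)^2 = 4·26077, i.e. γ^4 - 764γ^2 + 145924 - 104308 = 0, i.e. γ^4 - 764γ^2 + 41616 = 0. So γ is a root of x^4 - 764x^2 + 41616. This polynomial is irreducible over Q: it has no rational root (each ±√293 ± √89 is irrational), and any factorization into two quadratics over Q would force √(26077) ∈ Q (pairing opposite roots) or √293, √89 ∈ Q (other pairings), all impossible. Hence [Q(γ):Q] = 4 = [Q(√293, √89):Q], so Q(γ) = Q(√293, √89).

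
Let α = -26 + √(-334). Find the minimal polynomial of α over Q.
m_α(x) = x^2 + 52x + 1010

From α + 26 = √(-334), squaring gives (α + 26)^2 = -334, i.e. α^2 + 52α + 676 = -334, so α^2 + 52α + 1010 = 0. The discriminant of x^2 + 52x + 1010 is (52)^2 - 4·(1010) = 2704 - 4040 = -1336, and 4·(-334) is not a perfect square in Q since -334 is squarefree and ≠ 1. Hence x^2 + 52x + 1010 is irreducible over Q and is the minimal polynomial of α.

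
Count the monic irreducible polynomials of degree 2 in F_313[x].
There are 48828 monic irreducible polynomials of degree 2 over F_313

Each element of F_{313^2} that lies in no proper subfield is a root of exactly one monic irreducible of degree 2 over F_313, and each such polynomial has 2 distinct roots in F_{313^2}. By Möbius inversion the count is N_313(2) = (1/2) Σ_{d|2} μ(2/d) · 313^d = (1/2)(μ(2)·313^1 + μ(1)·313^2) = 97656/2 = 48828.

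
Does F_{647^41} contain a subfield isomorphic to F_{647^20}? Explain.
No: F_{647^20} is not a subfield of F_{647^41}

F_{p^m} embeds in F_{p^n} iff m | n. Here 20 ∤ 41 (since 41 = 2·20 + 1 with remainder 1 ≠ 0), so F_{647^20} is not a subfield of F_{647^41}. Equivalently: if it were, the tower law would give 20 = [F_{647^20}:F_647] dividing [F_{647^41}:F_647] = 41, contradiction.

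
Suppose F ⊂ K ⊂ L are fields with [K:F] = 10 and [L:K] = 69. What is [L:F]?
[L:F] = 690

The tower law says that for any tower of field extensions F ⊂ K ⊂ L with finite degrees, [L:F] = [L:K] · [K:F]. Here this gives [L:F] = 69 · 10 = 690.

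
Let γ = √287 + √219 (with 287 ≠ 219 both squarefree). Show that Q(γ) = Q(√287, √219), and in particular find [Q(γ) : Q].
[Q(γ) : Q] = 4 (equivalently, Q(γ) = Q(√287, √219))

Obviously Q(γ) ⊆ Q(√287, √219), and [Q(√287, √219):Q] = 4 (since 287, 219 are distinct squarefree integers > 1 with 62853 not a perfect square). To show equality we compute the minimal polynomial of γ. From γ = √287 + √219: γ^2 = 287 + 2√(62853) + 219 = 506 + 2√(62853), so γ^2 - 506 = 2√(62853); squaring, (γ^2 - 506)^2 = 4·62853, i.e. γ^4 - 1012γ^2 + 256036 - 251412 = 0, i.e. γ^4 - 1012γ^2 + 4624 = 0. So γ is a root of x^4 - 1012x^2 + 4624. This polynomial is irreducible over Q: it has no rational root (each ±√287 ± √219 is irrational), and any factorization into two quadratics over Q would force √(62853) ∈ Q (pairing opposite roots) or √287, √219 ∈ Q (other pairings), all impossible. Hence [Q(γ):Q] = 4 = [Q(√287, √219):Q], so Q(γ) = Q(√287, √219).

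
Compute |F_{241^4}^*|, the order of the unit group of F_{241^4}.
|F_{241^4}^*| = 3373402560

F_{241^4} has 241^4 = 3373402561 elements; its multiplicative group consists of all nonzero elements, so |F_{241^4}^*| = 3373402561 - 1 = 3373402560. (It is cyclic since any finite subgroup of the multiplicative group of a field is cyclic.)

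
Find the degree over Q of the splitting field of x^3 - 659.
[K : Q] = 6

The roots of x^3 - 659 are ∛659, ω∛659, ω^2∛659 where ω = e^(2πi/3) is a primitive cube root of unity, so K = Q(∛659, ω). Now [Q(∛659):Q] = 3 (since 659 is not a perfect cube, x^3 - 659 is irreducible) and [Q(ω):Q] = 2. Both 2 and 3 divide [K:Q], and [K:Q] ≤ 3·2 = 6, so [K:Q] = 6. (Equivalently: Q(∛659) ⊂ R but ω ∉ R, so [K : Q(∛659)] = 2.)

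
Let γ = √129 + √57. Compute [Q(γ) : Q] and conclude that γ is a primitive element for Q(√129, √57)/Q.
[Q(γ) : Q] = 4 (equivalently, Q(γ) = Q(√129, √57))

Obviously Q(γ) ⊆ Q(√129, √57), and [Q(√129, √57):Q] = 4 (since 129, 57 are distinct squarefree integers > 1 with 7353 not a perfect square). To show equality we compute the minimal polynomial of γ. From γ = √129 + √57: γ^2 = 129 + 2√(7353) + 57 = 186 + 2√(7353), so γ^2 - 186 = 2√(7353); squaring, (γ^2 - 186)^2 = 4·7353, i.e. γ^4 - 372γ^2 + 34596 - 29412 = 0, i.e. γ^4 - 372γ^2 + 5184 = 0. So γ is a root of x^4 - 372x^2 + 5184. This polynomial is irreducible over Q: it has no rational root (each ±√129 ± √57 is irrational), and any factorization into two quadratics over Q would force √(7353) ∈ Q (pairing opposite roots) or √129, √57 ∈ Q (other pairings), all impossible. Hence [Q(γ):Q] = 4 = [Q(√129, √57):Q], so Q(γ) = Q(√129, √57).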